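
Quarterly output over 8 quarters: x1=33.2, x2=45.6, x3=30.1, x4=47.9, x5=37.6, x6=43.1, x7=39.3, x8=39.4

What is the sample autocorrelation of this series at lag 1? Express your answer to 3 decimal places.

-0.786

Mean x̄ = (33.2 + 45.6 + 30.1 + 47.9 + 37.6 + 43.1 + 39.3 + 39.4)/8 = 39.5250
Deviations from mean: -6.3250, 6.0750, -9.4250, 8.3750, -1.9250, 3.5750, -0.2250, -0.1250
Σ(x_t−x̄)(x_{t+1}−x̄) = (-38.4244) + (-57.2569) + (-78.9344) + (-16.1219) + (-6.8819) + (-0.8044) + (0.0281) = -198.3956
Denominator Σ(x_t−x̄)² = 252.4350
r_1 = -198.3956 / 252.4350 = -0.786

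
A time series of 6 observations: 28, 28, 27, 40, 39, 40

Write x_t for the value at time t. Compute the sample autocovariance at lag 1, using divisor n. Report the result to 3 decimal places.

15.870

Mean x̄ = (28 + 28 + 27 + 40 + 39 + 40)/6 = 33.6667
Deviations: -5.6667, -5.6667, -6.6667, 6.3333, 5.3333, 6.3333
Σ_{t=1}^{5}(x_t−x̄)(x_{t+1}−x̄) = 95.2222
γ_1 = 95.2222 / 6 = 15.870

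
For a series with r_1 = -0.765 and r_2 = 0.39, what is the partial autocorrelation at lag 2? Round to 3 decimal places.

-0.471

φ_{22} = (r_2 − r_1²) / (1 − r_1²)
r_1² = (-0.765)² = 0.585225
Numerator = 0.39 − 0.5852 = -0.1952; denominator = 1 − 0.5852 = 0.4148
φ_{22} = -0.1952 / 0.4148 = -0.471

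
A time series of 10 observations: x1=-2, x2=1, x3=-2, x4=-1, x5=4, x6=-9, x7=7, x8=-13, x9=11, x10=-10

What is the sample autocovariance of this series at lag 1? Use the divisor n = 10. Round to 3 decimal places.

Mean x̄ = (-2 + 1 − 2 − 1 + 4 − 9 + 7 − 13 + 11 − 10)/10 = -1.4000
Σ_{t=1}^{9}(x_t−x̄)(x_{t+1}−x̄) = -453.7600
γ_1 = -453.7600 / 10 = -45.376

-45.376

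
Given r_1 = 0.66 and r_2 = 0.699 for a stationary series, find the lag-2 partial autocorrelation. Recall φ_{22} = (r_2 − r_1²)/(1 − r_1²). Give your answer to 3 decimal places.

φ_{22} = (r_2 − r_1²) / (1 − r_1²)
r_1² = (0.66)² = 0.4356
Numerator = 0.699 − 0.4356 = 0.2634; denominator = 1 − 0.4356 = 0.5644
φ_{22} = 0.2634 / 0.5644 = 0.467

0.467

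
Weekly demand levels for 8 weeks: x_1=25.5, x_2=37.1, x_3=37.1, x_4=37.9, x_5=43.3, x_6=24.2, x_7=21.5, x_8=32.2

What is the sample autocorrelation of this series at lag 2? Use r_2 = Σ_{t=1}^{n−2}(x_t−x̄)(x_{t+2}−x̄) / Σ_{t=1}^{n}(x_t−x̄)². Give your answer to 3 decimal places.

-0.274

Mean x̄ = (25.5 + 37.1 + 37.1 + 37.9 + 43.3 + 24.2 + 21.5 + 32.2)/8 = 32.3500
Deviations from mean: -6.8500, 4.7500, 4.7500, 5.5500, 10.9500, -8.1500, -10.8500, -0.1500
Σ(x_t−x̄)(x_{t+2}−x̄) = (-32.5375) + (26.3625) + (52.0125) + (-45.2325) + (-118.8075) + (1.2225) = -116.9800
Denominator Σ(x_t−x̄)² = 426.9200
r_2 = -116.9800 / 426.9200 = -0.274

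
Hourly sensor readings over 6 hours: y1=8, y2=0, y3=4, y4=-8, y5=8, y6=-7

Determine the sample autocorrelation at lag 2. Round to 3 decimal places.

Mean ȳ = (8 + 0 + 4 − 8 + 8 − 7)/6 = 0.8333
Deviations from mean: 7.1667, -0.8333, 3.1667, -8.8333, 7.1667, -7.8333
Σ(y_t−ȳ)(y_{t+2}−ȳ) = (22.6944) + (7.3611) + (22.6944) + (69.1944) = 121.9444
Denominator Σ(y_t−ȳ)² = 252.8333
r_2 = 121.9444 / 252.8333 = 0.482

0.482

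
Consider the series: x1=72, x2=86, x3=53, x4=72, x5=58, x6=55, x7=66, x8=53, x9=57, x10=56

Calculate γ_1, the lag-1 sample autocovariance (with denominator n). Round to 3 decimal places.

Mean x̄ = (72 + 86 + 53 + 72 + 58 + 55 + 66 + 53 + 57 + 56)/10 = 62.8000
Σ_{t=1}^{9}(x_t−x̄)(x_{t+1}−x̄) = -70.8400
γ_1 = -70.8400 / 10 = -7.084

-7.084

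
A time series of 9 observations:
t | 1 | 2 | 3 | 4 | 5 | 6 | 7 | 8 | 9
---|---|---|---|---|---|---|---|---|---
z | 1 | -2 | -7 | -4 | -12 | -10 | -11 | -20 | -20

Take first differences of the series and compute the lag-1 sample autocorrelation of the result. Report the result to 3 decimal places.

First differences Δz: -3, -5, 3, -8, 2, -1, -9, 0
Mean of differences = -2.6250
Numerator Σ(Δz_t−Δz̄)(Δz_{t+1}−Δz̄) = -87.1406
Denominator Σ(Δz_t−Δz̄)² = 137.8750
r_1(Δz) = -87.1406 / 137.8750 = -0.632

-0.632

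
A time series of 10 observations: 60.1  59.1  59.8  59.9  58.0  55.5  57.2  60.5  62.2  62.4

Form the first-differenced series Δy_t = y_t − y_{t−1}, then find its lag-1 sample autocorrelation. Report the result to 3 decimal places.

0.378

First differences Δy: -1.0, 0.7, 0.1, -1.9, -2.5, 1.7, 3.3, 1.7, 0.2
Mean of differences = 0.2556
Numerator Σ(Δy_t−Δȳ)(Δy_{t+1}−Δȳ) = 10.3825
Denominator Σ(Δy_t−Δȳ)² = 27.4822
r_1(Δy) = 10.3825 / 27.4822 = 0.378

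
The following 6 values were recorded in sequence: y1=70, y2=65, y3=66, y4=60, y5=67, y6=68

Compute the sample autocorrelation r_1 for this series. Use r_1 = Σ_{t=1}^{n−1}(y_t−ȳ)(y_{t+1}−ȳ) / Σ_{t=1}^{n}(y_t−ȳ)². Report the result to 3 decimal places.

-0.138

Mean ȳ = (70 + 65 + 66 + 60 + 67 + 68)/6 = 66.0000
Deviations from mean: 4.0000, -1.0000, 0.0000, -6.0000, 1.0000, 2.0000
Numerator Σ_{t=1}^{5}(y_t−ȳ)(y_{t+1}−ȳ) = -8.0000
Denominator Σ(y_t−ȳ)² = 58.0000
r_1 = -8.0000 / 58.0000 = -0.138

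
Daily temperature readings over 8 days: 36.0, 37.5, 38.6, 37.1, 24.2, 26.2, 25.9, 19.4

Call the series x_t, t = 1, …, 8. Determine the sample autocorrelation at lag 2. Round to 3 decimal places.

Mean x̄ = (36.0 + 37.5 + 38.6 + 37.1 + 24.2 + 26.2 + 25.9 + 19.4)/8 = 30.6125
Deviations from mean: 5.3875, 6.8875, 7.9875, 6.4875, -6.4125, -4.4125, -4.7125, -11.2125
Σ(x_t−x̄)(x_{t+2}−x̄) = (43.0327) + (44.6827) + (-51.2198) + (-28.6261) + (30.2189) + (49.4752) = 87.5634
Denominator Σ(x_t−x̄)² = 390.8688
r_2 = 87.5634 / 390.8688 = 0.224

0.224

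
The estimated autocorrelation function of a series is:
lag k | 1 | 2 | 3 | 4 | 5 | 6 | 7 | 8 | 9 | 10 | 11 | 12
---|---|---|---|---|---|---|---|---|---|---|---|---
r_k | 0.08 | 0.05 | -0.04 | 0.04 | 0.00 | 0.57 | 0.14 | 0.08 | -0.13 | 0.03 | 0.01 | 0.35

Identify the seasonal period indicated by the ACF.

6

The largest autocorrelation is r_6 = 0.57, with a weaker echo at lag 12 (0.35); the remaining lags stay at or below 0.14.
The dominant spike at lag 6 indicates a seasonal period of 6.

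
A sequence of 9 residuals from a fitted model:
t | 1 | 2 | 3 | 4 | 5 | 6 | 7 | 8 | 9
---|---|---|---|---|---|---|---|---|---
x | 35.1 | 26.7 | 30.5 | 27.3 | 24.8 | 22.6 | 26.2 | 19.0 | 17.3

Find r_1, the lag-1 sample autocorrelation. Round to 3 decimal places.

0.307

Mean x̄ = (35.1 + 26.7 + 30.5 + 27.3 + 24.8 + 22.6 + 26.2 + 19.0 + 17.3)/9 = 25.5000
Numerator Σ_{t=1}^{8}(x_t−x̄)(x_{t+1}−x̄) = 74.0100
Denominator Σ(x_t−x̄)² = 240.7200
r_1 = 74.0100 / 240.7200 = 0.307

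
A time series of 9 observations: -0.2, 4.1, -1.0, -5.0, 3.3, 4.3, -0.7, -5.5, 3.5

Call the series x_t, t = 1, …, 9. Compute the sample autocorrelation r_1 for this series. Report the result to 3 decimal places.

-0.180

Mean x̄ = (-0.2 + 4.1 − 1.0 − 5.0 + 3.3 + 4.3 − 0.7 − 5.5 + 3.5)/9 = 0.3111
Numerator Σ_{t=1}^{8}(x_t−x̄)(x_{t+1}−x̄) = -20.5812
Denominator Σ(x_t−x̄)² = 114.3489
r_1 = -20.5812 / 114.3489 = -0.180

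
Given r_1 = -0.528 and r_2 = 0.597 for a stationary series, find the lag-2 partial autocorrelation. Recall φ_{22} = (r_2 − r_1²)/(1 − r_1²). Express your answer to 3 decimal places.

φ_{22} = (r_2 − r_1²) / (1 − r_1²)
r_1² = (-0.528)² = 0.278784
Numerator = 0.597 − 0.2788 = 0.3182; denominator = 1 − 0.2788 = 0.7212
φ_{22} = 0.3182 / 0.7212 = 0.441

0.441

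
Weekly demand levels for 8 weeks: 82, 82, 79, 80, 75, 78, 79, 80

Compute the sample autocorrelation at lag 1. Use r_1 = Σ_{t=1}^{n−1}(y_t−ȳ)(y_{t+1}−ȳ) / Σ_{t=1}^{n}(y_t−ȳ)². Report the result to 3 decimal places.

Mean ȳ = (82 + 82 + 79 + 80 + 75 + 78 + 79 + 80)/8 = 79.3750
Deviations from mean: 2.6250, 2.6250, -0.3750, 0.6250, -4.3750, -1.3750, -0.3750, 0.6250
Σ(y_t−ȳ)(y_{t+1}−ȳ) = (6.8906) + (-0.9844) + (-0.2344) + (-2.7344) + (6.0156) + (0.5156) + (-0.2344) = 9.2344
Denominator Σ(y_t−ȳ)² = 35.8750
r_1 = 9.2344 / 35.8750 = 0.257

0.257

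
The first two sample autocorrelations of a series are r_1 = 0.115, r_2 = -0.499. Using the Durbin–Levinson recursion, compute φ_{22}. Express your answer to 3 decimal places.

-0.519

φ_{22} = (r_2 − r_1²) / (1 − r_1²)
r_1² = (0.115)² = 0.013225
Numerator = -0.499 − 0.0132 = -0.5122; denominator = 1 − 0.0132 = 0.9868
φ_{22} = -0.5122 / 0.9868 = -0.519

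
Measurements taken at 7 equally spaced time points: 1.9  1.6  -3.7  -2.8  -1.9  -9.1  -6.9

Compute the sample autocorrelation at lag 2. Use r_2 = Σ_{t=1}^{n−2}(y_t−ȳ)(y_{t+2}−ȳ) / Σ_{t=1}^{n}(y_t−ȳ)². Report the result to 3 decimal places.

Mean ȳ = (1.9 + 1.6 − 3.7 − 2.8 − 1.9 − 9.1 − 6.9)/7 = -2.9857
Numerator Σ_{t=1}^{5}(y_t−ȳ)(y_{t+2}−ȳ) = -8.7990
Denominator Σ(y_t−ȳ)² = 99.3286
r_2 = -8.7990 / 99.3286 = -0.089

-0.089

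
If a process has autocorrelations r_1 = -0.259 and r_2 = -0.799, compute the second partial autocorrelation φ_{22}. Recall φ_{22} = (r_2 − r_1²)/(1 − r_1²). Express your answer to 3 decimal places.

φ_{22} = (r_2 − r_1²) / (1 − r_1²)
r_1² = (-0.259)² = 0.067081
Numerator = -0.799 − 0.0671 = -0.8661; denominator = 1 − 0.0671 = 0.9329
φ_{22} = -0.8661 / 0.9329 = -0.928

-0.928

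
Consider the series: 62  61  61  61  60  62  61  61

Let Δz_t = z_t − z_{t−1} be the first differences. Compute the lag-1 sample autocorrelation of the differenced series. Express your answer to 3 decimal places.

First differences Δz: -1, 0, 0, -1, 2, -1, 0
Mean of differences = -0.1429
Numerator Σ(Δz_t−Δz̄)(Δz_{t+1}−Δz̄) = -4.0204
Denominator Σ(Δz_t−Δz̄)² = 6.8571
r_1(Δz) = -4.0204 / 6.8571 = -0.586

-0.586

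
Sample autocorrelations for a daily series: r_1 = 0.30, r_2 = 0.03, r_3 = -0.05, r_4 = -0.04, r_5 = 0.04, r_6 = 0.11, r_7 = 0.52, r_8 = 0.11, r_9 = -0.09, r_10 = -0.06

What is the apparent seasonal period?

7

The largest autocorrelation is r_7 = 0.52; the remaining lags stay at or below 0.30. The elevated value at lag 1 (0.30), dropping to 0.03 at lag 2, reflects decaying short-term dependence rather than seasonality.
The dominant spike at lag 7 indicates a seasonal period of 7.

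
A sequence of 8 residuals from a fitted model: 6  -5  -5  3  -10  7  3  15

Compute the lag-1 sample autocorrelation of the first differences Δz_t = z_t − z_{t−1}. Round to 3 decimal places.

-0.572

First differences Δz: -11, 0, 8, -13, 17, -4, 12
Mean of differences = 1.2857
Numerator Σ(Δz_t−Δz̄)(Δz_{t+1}−Δz̄) = -452.9388
Denominator Σ(Δz_t−Δz̄)² = 791.4286
r_1(Δz) = -452.9388 / 791.4286 = -0.572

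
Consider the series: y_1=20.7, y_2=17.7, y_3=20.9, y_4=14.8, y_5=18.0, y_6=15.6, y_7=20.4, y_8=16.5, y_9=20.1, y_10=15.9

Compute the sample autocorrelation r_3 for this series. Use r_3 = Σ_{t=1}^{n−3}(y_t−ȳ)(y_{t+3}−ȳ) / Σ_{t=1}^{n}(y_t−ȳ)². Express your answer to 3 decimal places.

Mean ȳ = (20.7 + 17.7 + 20.9 + 14.8 + 18.0 + 15.6 + 20.4 + 16.5 + 20.1 + 15.9)/10 = 18.0600
Numerator Σ_{t=1}^{7}(y_t−ȳ)(y_{t+3}−ȳ) = -33.1788
Denominator Σ(y_t−ȳ)² = 48.5840
r_3 = -33.1788 / 48.5840 = -0.683

-0.683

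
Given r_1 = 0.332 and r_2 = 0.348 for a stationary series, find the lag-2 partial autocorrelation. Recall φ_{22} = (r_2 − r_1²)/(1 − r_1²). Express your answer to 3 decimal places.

0.267

φ_{22} = (r_2 − r_1²) / (1 − r_1²)
r_1² = (0.332)² = 0.110224
Numerator = 0.348 − 0.1102 = 0.2378; denominator = 1 − 0.1102 = 0.8898
φ_{22} = 0.2378 / 0.8898 = 0.267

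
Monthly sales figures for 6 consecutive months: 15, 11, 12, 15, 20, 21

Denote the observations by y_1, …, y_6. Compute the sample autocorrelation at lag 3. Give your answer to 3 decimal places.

Mean ȳ = (15 + 11 + 12 + 15 + 20 + 21)/6 = 15.6667
Deviations from mean: -0.6667, -4.6667, -3.6667, -0.6667, 4.3333, 5.3333
Numerator Σ_{t=1}^{3}(y_t−ȳ)(y_{t+3}−ȳ) = -39.3333
Denominator Σ(y_t−ȳ)² = 83.3333
r_3 = -39.3333 / 83.3333 = -0.472

-0.472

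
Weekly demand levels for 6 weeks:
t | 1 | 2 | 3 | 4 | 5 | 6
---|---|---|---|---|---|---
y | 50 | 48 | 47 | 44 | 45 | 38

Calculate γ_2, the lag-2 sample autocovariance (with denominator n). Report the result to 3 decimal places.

Mean ȳ = (50 + 48 + 47 + 44 + 45 + 38)/6 = 45.3333
Deviations: 4.6667, 2.6667, 1.6667, -1.3333, -0.3333, -7.3333
Σ_{t=1}^{4}(y_t−ȳ)(y_{t+2}−ȳ) = 13.4444
γ_2 = 13.4444 / 6 = 2.241

2.241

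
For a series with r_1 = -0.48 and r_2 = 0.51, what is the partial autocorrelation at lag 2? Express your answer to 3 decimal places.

0.363

φ_{22} = (r_2 − r_1²) / (1 − r_1²)
r_1² = (-0.48)² = 0.2304
Numerator = 0.51 − 0.2304 = 0.2796; denominator = 1 − 0.2304 = 0.7696
φ_{22} = 0.2796 / 0.7696 = 0.363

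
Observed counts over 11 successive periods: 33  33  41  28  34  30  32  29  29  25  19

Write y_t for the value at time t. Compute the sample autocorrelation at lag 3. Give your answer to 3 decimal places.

-0.007

Mean ȳ = (33 + 33 + 41 + 28 + 34 + 30 + 32 + 29 + 29 + 25 + 19)/11 = 30.2727
Numerator Σ_{t=1}^{8}(y_t−ȳ)(y_{t+3}−ȳ) = -2.0413
Denominator Σ(y_t−ȳ)² = 310.1818
r_3 = -2.0413 / 310.1818 = -0.007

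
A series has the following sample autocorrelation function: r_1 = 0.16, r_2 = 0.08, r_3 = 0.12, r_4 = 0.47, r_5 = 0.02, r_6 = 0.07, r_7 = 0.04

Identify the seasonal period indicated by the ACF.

4

The largest autocorrelation is r_4 = 0.47; the remaining lags stay at or below 0.16.
The dominant spike at lag 4 indicates a seasonal period of 4.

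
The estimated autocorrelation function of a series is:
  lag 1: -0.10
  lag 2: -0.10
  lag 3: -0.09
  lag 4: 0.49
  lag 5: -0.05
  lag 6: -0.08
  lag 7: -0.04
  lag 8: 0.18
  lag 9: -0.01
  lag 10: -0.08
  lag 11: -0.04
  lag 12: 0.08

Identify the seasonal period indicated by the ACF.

The largest autocorrelation is r_4 = 0.49, with a weaker echo at lag 8 (0.18); the remaining lags stay at or below 0.08.
The dominant spike at lag 4 indicates a seasonal period of 4.

4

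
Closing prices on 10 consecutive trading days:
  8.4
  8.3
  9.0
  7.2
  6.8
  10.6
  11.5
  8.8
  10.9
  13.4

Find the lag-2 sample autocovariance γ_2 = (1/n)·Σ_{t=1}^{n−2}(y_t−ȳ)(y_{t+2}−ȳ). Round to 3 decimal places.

Mean ȳ = (8.4 + 8.3 + 9.0 + 7.2 + 6.8 + 10.6 + 11.5 + 8.8 + 10.9 + 13.4)/10 = 9.4900
Σ_{t=1}^{8}(y_t−ȳ)(y_{t+2}−ȳ) = -4.0012
γ_2 = -4.0012 / 10 = -0.400

-0.400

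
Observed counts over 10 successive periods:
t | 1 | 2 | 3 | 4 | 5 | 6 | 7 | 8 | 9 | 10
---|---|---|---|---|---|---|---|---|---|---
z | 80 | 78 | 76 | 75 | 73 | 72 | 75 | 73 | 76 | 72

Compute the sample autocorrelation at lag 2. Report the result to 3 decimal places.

Mean z̄ = (80 + 78 + 76 + 75 + 73 + 72 + 75 + 73 + 76 + 72)/10 = 75.0000
Numerator Σ_{t=1}^{8}(z_t−z̄)(z_{t+2}−z̄) = 15.0000
Denominator Σ(z_t−z̄)² = 62.0000
r_2 = 15.0000 / 62.0000 = 0.242

0.242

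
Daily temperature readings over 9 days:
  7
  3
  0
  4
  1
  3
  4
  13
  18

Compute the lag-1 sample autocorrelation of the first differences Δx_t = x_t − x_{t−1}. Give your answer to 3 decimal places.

First differences Δx: -4, -3, 4, -3, 2, 1, 9, 5
Mean of differences = 1.3750
Numerator Σ(Δx_t−Δx̄)(Δx_{t+1}−Δx̄) = 22.3594
Denominator Σ(Δx_t−Δx̄)² = 145.8750
r_1(Δx) = 22.3594 / 145.8750 = 0.153

0.153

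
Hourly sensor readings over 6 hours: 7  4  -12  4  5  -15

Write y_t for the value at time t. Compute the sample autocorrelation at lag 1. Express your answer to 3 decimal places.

-0.264

Mean ȳ = (7 + 4 − 12 + 4 + 5 − 15)/6 = -1.1667
Numerator Σ_{t=1}^{5}(y_t−ȳ)(y_{t+1}−ȳ) = -123.1944
Denominator Σ(y_t−ȳ)² = 466.8333
r_1 = -123.1944 / 466.8333 = -0.264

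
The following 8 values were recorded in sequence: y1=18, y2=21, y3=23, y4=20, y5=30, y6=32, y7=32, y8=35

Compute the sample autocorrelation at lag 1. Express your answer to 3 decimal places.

0.537

Mean ȳ = (18 + 21 + 23 + 20 + 30 + 32 + 32 + 35)/8 = 26.3750
Deviations from mean: -8.3750, -5.3750, -3.3750, -6.3750, 3.6250, 5.6250, 5.6250, 8.6250
Σ(y_t−ȳ)(y_{t+1}−ȳ) = (45.0156) + (18.1406) + (21.5156) + (-23.1094) + (20.3906) + (31.6406) + (48.5156) = 162.1094
Denominator Σ(y_t−ȳ)² = 301.8750
r_1 = 162.1094 / 301.8750 = 0.537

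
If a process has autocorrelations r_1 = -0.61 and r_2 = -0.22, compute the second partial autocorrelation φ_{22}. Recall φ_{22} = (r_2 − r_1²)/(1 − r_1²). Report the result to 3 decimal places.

φ_{22} = (r_2 − r_1²) / (1 − r_1²)
r_1² = (-0.61)² = 0.3721
Numerator = -0.22 − 0.3721 = -0.5921; denominator = 1 − 0.3721 = 0.6279
φ_{22} = -0.5921 / 0.6279 = -0.943

-0.943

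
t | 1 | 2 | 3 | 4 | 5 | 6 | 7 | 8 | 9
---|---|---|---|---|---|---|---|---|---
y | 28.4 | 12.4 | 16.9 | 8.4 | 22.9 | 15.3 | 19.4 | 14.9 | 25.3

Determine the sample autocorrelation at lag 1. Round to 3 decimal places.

Mean ȳ = (28.4 + 12.4 + 16.9 + 8.4 + 22.9 + 15.3 + 19.4 + 14.9 + 25.3)/9 = 18.2111
Numerator Σ_{t=1}^{8}(y_t−ȳ)(y_{t+1}−ȳ) = -129.2490
Denominator Σ(y_t−ȳ)² = 328.6489
r_1 = -129.2490 / 328.6489 = -0.393

-0.393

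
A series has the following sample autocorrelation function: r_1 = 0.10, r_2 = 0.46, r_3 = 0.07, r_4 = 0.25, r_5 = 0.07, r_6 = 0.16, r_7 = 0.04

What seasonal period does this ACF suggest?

The largest autocorrelation is r_2 = 0.46, with weaker echoes at lags 4 (0.25) and 6 (0.16); the remaining lags stay at or below 0.10.
The dominant spike at lag 2 indicates a seasonal period of 2.

2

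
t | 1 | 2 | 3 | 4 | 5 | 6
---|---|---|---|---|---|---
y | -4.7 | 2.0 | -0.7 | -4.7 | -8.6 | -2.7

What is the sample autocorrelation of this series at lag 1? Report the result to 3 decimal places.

0.102

Mean ȳ = (-4.7 + 2.0 − 0.7 − 4.7 − 8.6 − 2.7)/6 = -3.2333
Deviations from mean: -1.4667, 5.2333, 2.5333, -1.4667, -5.3667, 0.5333
Σ(y_t−ȳ)(y_{t+1}−ȳ) = (-7.6756) + (13.2578) + (-3.7156) + (7.8711) + (-2.8622) = 6.8756
Denominator Σ(y_t−ȳ)² = 67.1933
r_1 = 6.8756 / 67.1933 = 0.102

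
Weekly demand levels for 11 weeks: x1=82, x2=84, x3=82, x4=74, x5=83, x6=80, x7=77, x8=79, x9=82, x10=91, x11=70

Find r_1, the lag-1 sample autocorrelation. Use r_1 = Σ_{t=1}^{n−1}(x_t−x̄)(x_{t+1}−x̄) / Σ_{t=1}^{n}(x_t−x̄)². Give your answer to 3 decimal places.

Mean x̄ = (82 + 84 + 82 + 74 + 83 + 80 + 77 + 79 + 82 + 91 + 70)/11 = 80.3636
Numerator Σ_{t=1}^{10}(x_t−x̄)(x_{t+1}−x̄) = -105.4959
Denominator Σ(x_t−x̄)² = 302.5455
r_1 = -105.4959 / 302.5455 = -0.349

-0.349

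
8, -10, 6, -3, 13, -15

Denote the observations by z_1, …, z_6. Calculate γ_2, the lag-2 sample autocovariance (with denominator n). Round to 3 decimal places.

33.574

Mean z̄ = (8 − 10 + 6 − 3 + 13 − 15)/6 = -0.1667
Σ_{t=1}^{4}(z_t−z̄)(z_{t+2}−z̄) = 201.4444
γ_2 = 201.4444 / 6 = 33.574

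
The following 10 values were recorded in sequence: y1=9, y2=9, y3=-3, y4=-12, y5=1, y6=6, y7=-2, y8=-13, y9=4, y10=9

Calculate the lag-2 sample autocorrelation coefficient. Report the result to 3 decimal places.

Mean ȳ = (9 + 9 − 3 − 12 + 1 + 6 − 2 − 13 + 4 + 9)/10 = 0.8000
Numerator Σ_{t=1}^{8}(y_t−ȳ)(y_{t+2}−ȳ) = -397.8800
Denominator Σ(y_t−ȳ)² = 615.6000
r_2 = -397.8800 / 615.6000 = -0.646

-0.646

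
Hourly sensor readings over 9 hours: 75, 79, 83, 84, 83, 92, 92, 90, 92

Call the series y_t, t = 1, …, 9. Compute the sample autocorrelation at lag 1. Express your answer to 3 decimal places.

0.561

Mean ȳ = (75 + 79 + 83 + 84 + 83 + 92 + 92 + 90 + 92)/9 = 85.5556
Numerator Σ_{t=1}^{8}(y_t−ȳ)(y_{t+1}−ȳ) = 176.2469
Denominator Σ(y_t−ȳ)² = 314.2222
r_1 = 176.2469 / 314.2222 = 0.561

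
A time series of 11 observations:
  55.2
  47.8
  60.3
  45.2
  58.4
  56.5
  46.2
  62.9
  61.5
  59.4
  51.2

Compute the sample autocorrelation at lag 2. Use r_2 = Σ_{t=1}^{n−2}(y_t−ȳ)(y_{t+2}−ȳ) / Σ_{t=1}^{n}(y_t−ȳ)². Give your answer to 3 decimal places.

0.025

Mean ȳ = (55.2 + 47.8 + 60.3 + 45.2 + 58.4 + 56.5 + 46.2 + 62.9 + 61.5 + 59.4 + 51.2)/11 = 54.9636
Numerator Σ_{t=1}^{9}(y_t−ȳ)(y_{t+2}−ȳ) = 9.9455
Denominator Σ(y_t−ȳ)² = 405.7055
r_2 = 9.9455 / 405.7055 = 0.025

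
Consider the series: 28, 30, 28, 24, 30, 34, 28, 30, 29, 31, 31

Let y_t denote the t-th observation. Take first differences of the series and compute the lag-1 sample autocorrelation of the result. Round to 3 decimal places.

First differences Δy: 2, -2, -4, 6, 4, -6, 2, -1, 2, 0
Mean of differences = 0.3000
Numerator Σ(Δy_t−Δȳ)(Δy_{t+1}−Δȳ) = -36.3900
Denominator Σ(Δy_t−Δȳ)² = 120.1000
r_1(Δy) = -36.3900 / 120.1000 = -0.303

-0.303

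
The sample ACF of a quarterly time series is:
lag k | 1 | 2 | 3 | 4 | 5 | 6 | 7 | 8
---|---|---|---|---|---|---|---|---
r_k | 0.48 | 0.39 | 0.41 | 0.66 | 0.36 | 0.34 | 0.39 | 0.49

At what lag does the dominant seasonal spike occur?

4

The largest autocorrelation is r_4 = 0.66, with a weaker echo at lag 8 (0.49); the remaining lags stay at or below 0.48. The elevated value at lag 1 (0.48), dropping to 0.39 at lag 2, reflects decaying short-term dependence rather than seasonality.
The dominant spike at lag 4 indicates a seasonal period of 4.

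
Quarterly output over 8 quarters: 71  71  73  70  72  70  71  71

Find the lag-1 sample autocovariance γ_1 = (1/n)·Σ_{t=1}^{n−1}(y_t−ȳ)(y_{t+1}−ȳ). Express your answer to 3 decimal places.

-0.518

Mean ȳ = (71 + 71 + 73 + 70 + 72 + 70 + 71 + 71)/8 = 71.1250
Deviations: -0.1250, -0.1250, 1.8750, -1.1250, 0.8750, -1.1250, -0.1250, -0.1250
Σ_{t=1}^{7}(y_t−ȳ)(y_{t+1}−ȳ) = -4.1406
γ_1 = -4.1406 / 8 = -0.518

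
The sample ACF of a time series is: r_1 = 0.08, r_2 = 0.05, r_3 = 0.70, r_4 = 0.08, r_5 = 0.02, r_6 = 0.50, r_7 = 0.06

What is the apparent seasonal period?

The largest autocorrelation is r_3 = 0.70, with a weaker echo at lag 6 (0.50); the remaining lags stay at or below 0.08.
The dominant spike at lag 3 indicates a seasonal period of 3.

3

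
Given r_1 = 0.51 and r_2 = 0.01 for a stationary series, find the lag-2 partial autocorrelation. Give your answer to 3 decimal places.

φ_{22} = (r_2 − r_1²) / (1 − r_1²)
r_1² = (0.51)² = 0.2601
Numerator = 0.01 − 0.2601 = -0.2501; denominator = 1 − 0.2601 = 0.7399
φ_{22} = -0.2501 / 0.7399 = -0.338

-0.338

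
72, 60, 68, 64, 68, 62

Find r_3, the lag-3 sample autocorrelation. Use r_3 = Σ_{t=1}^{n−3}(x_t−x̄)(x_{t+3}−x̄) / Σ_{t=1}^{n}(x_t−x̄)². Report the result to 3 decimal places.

-0.326

Mean x̄ = (72 + 60 + 68 + 64 + 68 + 62)/6 = 65.6667
Numerator Σ_{t=1}^{3}(x_t−x̄)(x_{t+3}−x̄) = -32.3333
Denominator Σ(x_t−x̄)² = 99.3333
r_3 = -32.3333 / 99.3333 = -0.326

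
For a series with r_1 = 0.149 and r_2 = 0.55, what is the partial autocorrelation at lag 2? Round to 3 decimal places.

φ_{22} = (r_2 − r_1²) / (1 − r_1²)
r_1² = (0.149)² = 0.022201
Numerator = 0.55 − 0.0222 = 0.5278; denominator = 1 − 0.0222 = 0.9778
φ_{22} = 0.5278 / 0.9778 = 0.540

0.540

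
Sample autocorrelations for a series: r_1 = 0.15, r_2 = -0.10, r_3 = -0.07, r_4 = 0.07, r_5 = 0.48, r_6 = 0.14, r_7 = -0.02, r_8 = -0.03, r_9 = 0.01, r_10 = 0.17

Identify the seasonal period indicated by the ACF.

The largest autocorrelation is r_5 = 0.48, with a weaker echo at lag 10 (0.17); the remaining lags stay at or below 0.15.
The dominant spike at lag 5 indicates a seasonal period of 5.

5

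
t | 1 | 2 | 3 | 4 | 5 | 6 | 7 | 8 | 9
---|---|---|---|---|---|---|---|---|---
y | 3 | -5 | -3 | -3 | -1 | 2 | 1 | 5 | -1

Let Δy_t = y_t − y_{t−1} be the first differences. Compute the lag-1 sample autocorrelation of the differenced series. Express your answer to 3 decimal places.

-0.275

First differences Δy: -8, 2, 0, 2, 3, -1, 4, -6
Mean of differences = -0.5000
Numerator Σ(Δy_t−Δȳ)(Δy_{t+1}−Δȳ) = -36.2500
Denominator Σ(Δy_t−Δȳ)² = 132.0000
r_1(Δy) = -36.2500 / 132.0000 = -0.275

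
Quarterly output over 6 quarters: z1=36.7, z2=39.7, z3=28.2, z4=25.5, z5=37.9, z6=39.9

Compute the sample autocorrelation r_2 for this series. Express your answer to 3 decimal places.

Mean z̄ = (36.7 + 39.7 + 28.2 + 25.5 + 37.9 + 39.9)/6 = 34.6500
Deviations from mean: 2.0500, 5.0500, -6.4500, -9.1500, 3.2500, 5.2500
Numerator Σ_{t=1}^{4}(z_t−z̄)(z_{t+2}−z̄) = -128.4300
Denominator Σ(z_t−z̄)² = 193.1550
r_2 = -128.4300 / 193.1550 = -0.665

-0.665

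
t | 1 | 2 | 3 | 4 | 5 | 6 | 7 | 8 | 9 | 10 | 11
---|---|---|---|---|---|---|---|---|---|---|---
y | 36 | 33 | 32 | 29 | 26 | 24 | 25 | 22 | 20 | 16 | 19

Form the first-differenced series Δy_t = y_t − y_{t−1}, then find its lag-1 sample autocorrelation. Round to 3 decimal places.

First differences Δy: -3, -1, -3, -3, -2, 1, -3, -2, -4, 3
Mean of differences = -1.7000
Numerator Σ(Δy_t−Δȳ)(Δy_{t+1}−Δȳ) = -13.7900
Denominator Σ(Δy_t−Δȳ)² = 42.1000
r_1(Δy) = -13.7900 / 42.1000 = -0.328

-0.328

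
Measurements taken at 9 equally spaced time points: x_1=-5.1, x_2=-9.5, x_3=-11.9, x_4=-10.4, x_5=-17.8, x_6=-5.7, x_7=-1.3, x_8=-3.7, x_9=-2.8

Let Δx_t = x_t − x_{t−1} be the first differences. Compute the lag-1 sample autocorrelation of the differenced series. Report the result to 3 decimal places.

First differences Δx: -4.4, -2.4, 1.5, -7.4, 12.1, 4.4, -2.4, 0.9
Mean of differences = 0.2875
Numerator Σ(Δx_t−Δx̄)(Δx_{t+1}−Δx̄) = -54.9102
Denominator Σ(Δx_t−Δx̄)² = 253.8088
r_1(Δx) = -54.9102 / 253.8088 = -0.216

-0.216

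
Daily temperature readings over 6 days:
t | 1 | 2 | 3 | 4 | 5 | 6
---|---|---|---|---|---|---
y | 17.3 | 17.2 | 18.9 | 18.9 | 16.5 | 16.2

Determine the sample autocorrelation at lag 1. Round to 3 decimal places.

Mean ȳ = (17.3 + 17.2 + 18.9 + 18.9 + 16.5 + 16.2)/6 = 17.5000
Deviations from mean: -0.2000, -0.3000, 1.4000, 1.4000, -1.0000, -1.3000
Σ(y_t−ȳ)(y_{t+1}−ȳ) = (0.0600) + (-0.4200) + (1.9600) + (-1.4000) + (1.3000) = 1.5000
Denominator Σ(y_t−ȳ)² = 6.7400
r_1 = 1.5000 / 6.7400 = 0.223

0.223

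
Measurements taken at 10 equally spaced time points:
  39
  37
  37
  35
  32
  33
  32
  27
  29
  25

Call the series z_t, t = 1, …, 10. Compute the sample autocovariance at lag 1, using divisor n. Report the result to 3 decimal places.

Mean z̄ = (39 + 37 + 37 + 35 + 32 + 33 + 32 + 27 + 29 + 25)/10 = 32.6000
Σ_{t=1}^{9}(z_t−z̄)(z_{t+1}−z̄) = 107.0400
γ_1 = 107.0400 / 10 = 10.704

10.704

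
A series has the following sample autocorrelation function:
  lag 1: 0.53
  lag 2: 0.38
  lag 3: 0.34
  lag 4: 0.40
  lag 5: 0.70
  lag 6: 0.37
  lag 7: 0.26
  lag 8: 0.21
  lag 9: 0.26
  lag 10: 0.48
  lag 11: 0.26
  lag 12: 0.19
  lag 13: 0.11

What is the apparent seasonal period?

5

The largest autocorrelation is r_5 = 0.70; the remaining lags stay at or below 0.53. The elevated value at lag 1 (0.53), dropping to 0.38 at lag 2, reflects decaying short-term dependence rather than seasonality.
The dominant spike at lag 5 indicates a seasonal period of 5.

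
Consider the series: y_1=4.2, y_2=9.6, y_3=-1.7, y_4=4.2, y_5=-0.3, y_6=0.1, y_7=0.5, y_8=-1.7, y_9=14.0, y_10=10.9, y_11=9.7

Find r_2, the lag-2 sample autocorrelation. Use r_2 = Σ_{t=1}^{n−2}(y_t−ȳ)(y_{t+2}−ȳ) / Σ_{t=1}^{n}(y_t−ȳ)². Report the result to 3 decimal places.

Mean ȳ = (4.2 + 9.6 − 1.7 + 4.2 − 0.3 + 0.1 + 0.5 − 1.7 + 14.0 + 10.9 + 9.7)/11 = 4.5000
Numerator Σ_{t=1}^{9}(y_t−ȳ)(y_{t+2}−ȳ) = 49.6100
Denominator Σ(y_t−ȳ)² = 319.7200
r_2 = 49.6100 / 319.7200 = 0.155

0.155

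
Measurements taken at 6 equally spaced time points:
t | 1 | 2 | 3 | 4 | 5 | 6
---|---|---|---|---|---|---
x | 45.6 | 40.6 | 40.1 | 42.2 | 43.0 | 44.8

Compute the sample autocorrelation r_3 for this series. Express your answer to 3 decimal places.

Mean x̄ = (45.6 + 40.6 + 40.1 + 42.2 + 43.0 + 44.8)/6 = 42.7167
Deviations from mean: 2.8833, -2.1167, -2.6167, -0.5167, 0.2833, 2.0833
Σ(x_t−x̄)(x_{t+3}−x̄) = (-1.4897) + (-0.5997) + (-5.4514) = -7.5408
Denominator Σ(x_t−x̄)² = 24.3283
r_3 = -7.5408 / 24.3283 = -0.310

-0.310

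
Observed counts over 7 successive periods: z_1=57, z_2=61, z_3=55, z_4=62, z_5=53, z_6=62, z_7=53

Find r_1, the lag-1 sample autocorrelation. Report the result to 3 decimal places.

-0.831

Mean z̄ = (57 + 61 + 55 + 62 + 53 + 62 + 53)/7 = 57.5714
Σ(z_t−z̄)(z_{t+1}−z̄) = (-1.9592) + (-8.8163) + (-11.3878) + (-20.2449) + (-20.2449) + (-20.2449) = -82.8980
Denominator Σ(z_t−z̄)² = 99.7143
r_1 = -82.8980 / 99.7143 = -0.831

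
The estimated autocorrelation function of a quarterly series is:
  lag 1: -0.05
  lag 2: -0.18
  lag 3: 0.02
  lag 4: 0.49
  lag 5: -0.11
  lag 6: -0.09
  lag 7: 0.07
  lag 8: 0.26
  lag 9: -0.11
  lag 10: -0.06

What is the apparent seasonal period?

The largest autocorrelation is r_4 = 0.49, with a weaker echo at lag 8 (0.26); the remaining lags stay at or below 0.07.
The dominant spike at lag 4 indicates a seasonal period of 4.

4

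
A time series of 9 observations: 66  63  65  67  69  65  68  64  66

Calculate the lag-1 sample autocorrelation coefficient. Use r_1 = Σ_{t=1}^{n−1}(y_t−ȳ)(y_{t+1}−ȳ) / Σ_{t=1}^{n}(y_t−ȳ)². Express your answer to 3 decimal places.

Mean ȳ = (66 + 63 + 65 + 67 + 69 + 65 + 68 + 64 + 66)/9 = 65.8889
Numerator Σ_{t=1}^{8}(y_t−ȳ)(y_{t+1}−ȳ) = -4.1235
Denominator Σ(y_t−ȳ)² = 28.8889
r_1 = -4.1235 / 28.8889 = -0.143

-0.143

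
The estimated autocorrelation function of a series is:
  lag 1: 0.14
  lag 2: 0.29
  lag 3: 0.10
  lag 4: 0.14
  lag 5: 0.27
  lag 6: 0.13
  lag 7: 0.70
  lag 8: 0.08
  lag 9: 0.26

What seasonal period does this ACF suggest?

7

The largest autocorrelation is r_7 = 0.70; the remaining lags stay at or below 0.29.
The dominant spike at lag 7 indicates a seasonal period of 7.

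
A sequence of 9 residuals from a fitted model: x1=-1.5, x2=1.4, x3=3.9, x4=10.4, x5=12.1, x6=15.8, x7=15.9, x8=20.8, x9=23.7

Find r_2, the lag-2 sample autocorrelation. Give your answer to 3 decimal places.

Mean x̄ = (-1.5 + 1.4 + 3.9 + 10.4 + 12.1 + 15.8 + 15.9 + 20.8 + 23.7)/9 = 11.3889
Numerator Σ_{t=1}^{7}(x_t−x̄)(x_{t+2}−x̄) = 196.9720
Denominator Σ(x_t−x̄)² = 603.4089
r_2 = 196.9720 / 603.4089 = 0.326

0.326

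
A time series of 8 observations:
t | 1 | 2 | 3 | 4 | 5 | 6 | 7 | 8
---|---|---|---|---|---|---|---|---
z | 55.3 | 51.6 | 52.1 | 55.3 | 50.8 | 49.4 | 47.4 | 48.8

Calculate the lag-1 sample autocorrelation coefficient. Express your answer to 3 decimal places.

0.358

Mean z̄ = (55.3 + 51.6 + 52.1 + 55.3 + 50.8 + 49.4 + 47.4 + 48.8)/8 = 51.3375
Deviations from mean: 3.9625, 0.2625, 0.7625, 3.9625, -0.5375, -1.9375, -3.9375, -2.5375
Numerator Σ_{t=1}^{7}(z_t−z̄)(z_{t+1}−z̄) = 20.7936
Denominator Σ(z_t−z̄)² = 58.0388
r_1 = 20.7936 / 58.0388 = 0.358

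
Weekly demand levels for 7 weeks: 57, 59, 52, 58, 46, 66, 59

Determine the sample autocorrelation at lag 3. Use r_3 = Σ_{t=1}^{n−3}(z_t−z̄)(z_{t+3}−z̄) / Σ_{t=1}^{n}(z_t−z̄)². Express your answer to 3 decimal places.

-0.276

Mean z̄ = (57 + 59 + 52 + 58 + 46 + 66 + 59)/7 = 56.7143
Deviations from mean: 0.2857, 2.2857, -4.7143, 1.2857, -10.7143, 9.2857, 2.2857
Numerator Σ_{t=1}^{4}(z_t−z̄)(z_{t+3}−z̄) = -64.9592
Denominator Σ(z_t−z̄)² = 235.4286
r_3 = -64.9592 / 235.4286 = -0.276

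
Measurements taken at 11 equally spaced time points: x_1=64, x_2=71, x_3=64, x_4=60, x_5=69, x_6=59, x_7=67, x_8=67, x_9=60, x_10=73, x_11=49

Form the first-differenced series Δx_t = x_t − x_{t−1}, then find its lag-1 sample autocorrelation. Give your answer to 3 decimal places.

First differences Δx: 7, -7, -4, 9, -10, 8, 0, -7, 13, -24
Mean of differences = -1.5000
Numerator Σ(Δx_t−Δx̄)(Δx_{t+1}−Δx̄) = -629.2500
Denominator Σ(Δx_t−Δx̄)² = 1130.5000
r_1(Δx) = -629.2500 / 1130.5000 = -0.557

-0.557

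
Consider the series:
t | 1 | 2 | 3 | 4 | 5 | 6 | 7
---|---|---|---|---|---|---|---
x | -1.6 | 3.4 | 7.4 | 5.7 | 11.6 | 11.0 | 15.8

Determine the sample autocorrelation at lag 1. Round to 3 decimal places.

0.367

Mean x̄ = (-1.6 + 3.4 + 7.4 + 5.7 + 11.6 + 11.0 + 15.8)/7 = 7.6143
Deviations from mean: -9.2143, -4.2143, -0.2143, -1.9143, 3.9857, 3.3857, 8.1857
Σ(x_t−x̄)(x_{t+1}−x̄) = (38.8316) + (0.9031) + (0.4102) + (-7.6298) + (13.4945) + (27.7145) = 73.7241
Denominator Σ(x_t−x̄)² = 200.7286
r_1 = 73.7241 / 200.7286 = 0.367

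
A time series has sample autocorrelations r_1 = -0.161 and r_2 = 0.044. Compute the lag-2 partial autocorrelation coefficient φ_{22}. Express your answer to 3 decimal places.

φ_{22} = (r_2 − r_1²) / (1 − r_1²)
r_1² = (-0.161)² = 0.025921
Numerator = 0.044 − 0.0259 = 0.0181; denominator = 1 − 0.0259 = 0.9741
φ_{22} = 0.0181 / 0.9741 = 0.019

0.019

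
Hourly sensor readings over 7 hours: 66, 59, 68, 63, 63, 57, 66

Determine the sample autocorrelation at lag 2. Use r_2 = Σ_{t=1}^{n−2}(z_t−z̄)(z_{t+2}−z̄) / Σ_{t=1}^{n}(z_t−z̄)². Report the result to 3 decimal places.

Mean z̄ = (66 + 59 + 68 + 63 + 63 + 57 + 66)/7 = 63.1429
Σ(z_t−z̄)(z_{t+2}−z̄) = (13.8776) + (0.5918) + (-0.6939) + (0.8776) + (-0.4082) = 14.2449
Denominator Σ(z_t−z̄)² = 94.8571
r_2 = 14.2449 / 94.8571 = 0.150

0.150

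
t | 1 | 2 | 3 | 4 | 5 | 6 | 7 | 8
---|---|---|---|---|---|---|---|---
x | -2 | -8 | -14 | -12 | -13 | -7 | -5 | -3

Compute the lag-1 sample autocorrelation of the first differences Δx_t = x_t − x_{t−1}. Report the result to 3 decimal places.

0.268

First differences Δx: -6, -6, 2, -1, 6, 2, 2
Mean of differences = -0.1429
Numerator Σ(Δx_t−Δx̄)(Δx_{t+1}−Δx̄) = 32.4082
Denominator Σ(Δx_t−Δx̄)² = 120.8571
r_1(Δx) = 32.4082 / 120.8571 = 0.268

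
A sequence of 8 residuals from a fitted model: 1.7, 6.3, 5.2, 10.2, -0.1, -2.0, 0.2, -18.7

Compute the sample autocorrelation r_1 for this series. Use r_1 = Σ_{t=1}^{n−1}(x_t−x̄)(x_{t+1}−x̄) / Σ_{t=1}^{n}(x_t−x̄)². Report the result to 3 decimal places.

0.161

Mean x̄ = (1.7 + 6.3 + 5.2 + 10.2 − 0.1 − 2.0 + 0.2 − 18.7)/8 = 0.3500
Numerator Σ_{t=1}^{7}(x_t−x̄)(x_{t+1}−x̄) = 84.4975
Denominator Σ(x_t−x̄)² = 526.4200
r_1 = 84.4975 / 526.4200 = 0.161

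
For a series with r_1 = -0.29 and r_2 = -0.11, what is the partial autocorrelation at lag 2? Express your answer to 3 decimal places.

φ_{22} = (r_2 − r_1²) / (1 − r_1²)
r_1² = (-0.29)² = 0.0841
Numerator = -0.11 − 0.0841 = -0.1941; denominator = 1 − 0.0841 = 0.9159
φ_{22} = -0.1941 / 0.9159 = -0.212

-0.212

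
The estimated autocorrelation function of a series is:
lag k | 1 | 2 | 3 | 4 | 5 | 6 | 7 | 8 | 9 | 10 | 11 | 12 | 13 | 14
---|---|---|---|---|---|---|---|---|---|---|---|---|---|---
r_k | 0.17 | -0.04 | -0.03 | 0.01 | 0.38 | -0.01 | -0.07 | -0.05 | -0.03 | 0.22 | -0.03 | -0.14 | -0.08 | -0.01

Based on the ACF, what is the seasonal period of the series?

5

The largest autocorrelation is r_5 = 0.38, with a weaker echo at lag 10 (0.22); the remaining lags stay at or below 0.17.
The dominant spike at lag 5 indicates a seasonal period of 5.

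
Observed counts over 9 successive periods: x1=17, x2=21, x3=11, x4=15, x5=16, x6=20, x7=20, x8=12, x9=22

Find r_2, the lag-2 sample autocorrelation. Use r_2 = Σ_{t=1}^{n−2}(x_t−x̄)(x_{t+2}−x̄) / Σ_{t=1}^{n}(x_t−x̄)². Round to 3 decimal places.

Mean x̄ = (17 + 21 + 11 + 15 + 16 + 20 + 20 + 12 + 22)/9 = 17.1111
Σ(x_t−x̄)(x_{t+2}−x̄) = (0.6790) + (-8.2099) + (6.7901) + (-6.0988) + (-3.2099) + (-14.7654) + (14.1235) = -10.6914
Denominator Σ(x_t−x̄)² = 124.8889
r_2 = -10.6914 / 124.8889 = -0.086

-0.086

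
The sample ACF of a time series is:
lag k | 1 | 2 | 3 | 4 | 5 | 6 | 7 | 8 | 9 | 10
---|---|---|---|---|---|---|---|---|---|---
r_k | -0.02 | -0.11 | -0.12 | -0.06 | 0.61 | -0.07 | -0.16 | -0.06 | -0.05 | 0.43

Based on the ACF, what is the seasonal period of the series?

The largest autocorrelation is r_5 = 0.61, with a weaker echo at lag 10 (0.43); the remaining lags stay at or below -0.02.
The dominant spike at lag 5 indicates a seasonal period of 5.

5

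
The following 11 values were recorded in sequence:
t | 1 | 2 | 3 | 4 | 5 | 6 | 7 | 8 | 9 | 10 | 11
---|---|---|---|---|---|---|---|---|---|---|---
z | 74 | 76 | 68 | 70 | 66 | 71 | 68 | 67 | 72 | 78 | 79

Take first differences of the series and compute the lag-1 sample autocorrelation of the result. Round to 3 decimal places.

First differences Δz: 2, -8, 2, -4, 5, -3, -1, 5, 6, 1
Mean of differences = 0.5000
Numerator Σ(Δz_t−Δz̄)(Δz_{t+1}−Δz̄) = -42.2500
Denominator Σ(Δz_t−Δz̄)² = 182.5000
r_1(Δz) = -42.2500 / 182.5000 = -0.232

-0.232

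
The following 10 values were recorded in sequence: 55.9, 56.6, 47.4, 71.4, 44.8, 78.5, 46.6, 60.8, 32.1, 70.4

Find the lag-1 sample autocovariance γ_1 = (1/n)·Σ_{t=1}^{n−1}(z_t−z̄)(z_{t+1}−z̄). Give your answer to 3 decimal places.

-127.343

Mean z̄ = (55.9 + 56.6 + 47.4 + 71.4 + 44.8 + 78.5 + 46.6 + 60.8 + 32.1 + 70.4)/10 = 56.4500
Σ_{t=1}^{9}(z_t−z̄)(z_{t+1}−z̄) = -1273.4325
γ_1 = -1273.4325 / 10 = -127.343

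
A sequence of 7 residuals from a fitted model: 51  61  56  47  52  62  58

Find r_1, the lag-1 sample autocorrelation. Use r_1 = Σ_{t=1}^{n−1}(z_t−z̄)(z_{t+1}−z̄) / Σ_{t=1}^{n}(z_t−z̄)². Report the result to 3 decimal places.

-0.016

Mean z̄ = (51 + 61 + 56 + 47 + 52 + 62 + 58)/7 = 55.2857
Deviations from mean: -4.2857, 5.7143, 0.7143, -8.2857, -3.2857, 6.7143, 2.7143
Numerator Σ_{t=1}^{6}(z_t−z̄)(z_{t+1}−z̄) = -2.9388
Denominator Σ(z_t−z̄)² = 183.4286
r_1 = -2.9388 / 183.4286 = -0.016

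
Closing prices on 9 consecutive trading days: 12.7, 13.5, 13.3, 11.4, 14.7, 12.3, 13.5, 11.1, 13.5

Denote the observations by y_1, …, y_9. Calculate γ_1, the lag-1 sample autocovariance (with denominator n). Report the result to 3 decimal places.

-0.754

Mean ȳ = (12.7 + 13.5 + 13.3 + 11.4 + 14.7 + 12.3 + 13.5 + 11.1 + 13.5)/9 = 12.8889
Σ_{t=1}^{8}(y_t−ȳ)(y_{t+1}−ȳ) = -6.7857
γ_1 = -6.7857 / 9 = -0.754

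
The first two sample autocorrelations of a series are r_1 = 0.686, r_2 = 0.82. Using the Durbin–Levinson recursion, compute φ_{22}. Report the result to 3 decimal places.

0.660

φ_{22} = (r_2 − r_1²) / (1 − r_1²)
r_1² = (0.686)² = 0.470596
Numerator = 0.82 − 0.4706 = 0.3494; denominator = 1 − 0.4706 = 0.5294
φ_{22} = 0.3494 / 0.5294 = 0.660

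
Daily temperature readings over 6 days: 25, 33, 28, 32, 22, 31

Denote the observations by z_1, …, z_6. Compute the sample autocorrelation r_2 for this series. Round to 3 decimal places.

Mean z̄ = (25 + 33 + 28 + 32 + 22 + 31)/6 = 28.5000
Deviations from mean: -3.5000, 4.5000, -0.5000, 3.5000, -6.5000, 2.5000
Numerator Σ_{t=1}^{4}(z_t−z̄)(z_{t+2}−z̄) = 29.5000
Denominator Σ(z_t−z̄)² = 93.5000
r_2 = 29.5000 / 93.5000 = 0.316

0.316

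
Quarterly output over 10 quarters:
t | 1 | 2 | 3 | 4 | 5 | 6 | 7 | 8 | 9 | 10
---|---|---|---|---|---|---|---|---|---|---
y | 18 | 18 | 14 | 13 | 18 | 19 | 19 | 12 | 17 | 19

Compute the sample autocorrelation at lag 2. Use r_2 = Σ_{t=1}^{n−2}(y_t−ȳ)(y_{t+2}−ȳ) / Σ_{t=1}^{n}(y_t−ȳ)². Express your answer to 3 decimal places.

Mean ȳ = (18 + 18 + 14 + 13 + 18 + 19 + 19 + 12 + 17 + 19)/10 = 16.7000
Numerator Σ_{t=1}^{8}(y_t−ȳ)(y_{t+2}−ȳ) = -38.2800
Denominator Σ(y_t−ȳ)² = 64.1000
r_2 = -38.2800 / 64.1000 = -0.597

-0.597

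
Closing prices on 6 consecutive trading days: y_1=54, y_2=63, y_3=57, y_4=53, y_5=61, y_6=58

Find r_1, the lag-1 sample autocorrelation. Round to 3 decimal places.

-0.457

Mean ȳ = (54 + 63 + 57 + 53 + 61 + 58)/6 = 57.6667
Deviations from mean: -3.6667, 5.3333, -0.6667, -4.6667, 3.3333, 0.3333
Σ(y_t−ȳ)(y_{t+1}−ȳ) = (-19.5556) + (-3.5556) + (3.1111) + (-15.5556) + (1.1111) = -34.4444
Denominator Σ(y_t−ȳ)² = 75.3333
r_1 = -34.4444 / 75.3333 = -0.457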